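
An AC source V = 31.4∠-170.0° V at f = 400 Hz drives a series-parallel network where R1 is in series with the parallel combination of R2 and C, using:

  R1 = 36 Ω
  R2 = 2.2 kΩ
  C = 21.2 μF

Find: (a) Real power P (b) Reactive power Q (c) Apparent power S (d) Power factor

Step 1 — Angular frequency: ω = 2π·f = 2π·400 = 2513 rad/s.
Step 2 — Component impedances:
  R1: Z = R = 36 Ω
  R2: Z = R = 2200 Ω
  C: Z = 1/(jωC) = -j/(ω·C) = 0 - j18.77 Ω
Step 3 — Parallel branch: R2 || C = 1/(1/R2 + 1/C) = 0.1601 - j18.77 Ω.
Step 4 — Series with R1: Z_total = R1 + (R2 || C) = 36.16 - j18.77 Ω = 40.74∠-27.4° Ω.
Step 5 — Source phasor: V = 31.4∠-170.0° V = -30.92 - j5.453 V.
Step 6 — Current: I = V / Z = -0.6121 - j0.4684 A = 0.7707∠-142.6° A.
Step 7 — Complex power: S = V·I* = 21.48 - j11.15 VA.
Step 8 — Real power: P = Re(S) = 21.48 W.
Step 9 — Reactive power: Q = Im(S) = -11.15 VAR.
Step 10 — Apparent power: |S| = 24.2 VA.
Step 11 — Power factor: PF = P/|S| = 0.8876 (leading).

(a) P = 21.48 W  (b) Q = -11.15 VAR  (c) S = 24.2 VA  (d) PF = 0.8876 (leading)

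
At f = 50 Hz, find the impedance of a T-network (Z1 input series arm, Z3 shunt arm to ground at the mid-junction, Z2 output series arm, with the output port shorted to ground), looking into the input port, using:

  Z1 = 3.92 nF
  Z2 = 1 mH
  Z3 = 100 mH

Step 1 — Angular frequency: ω = 2π·f = 2π·50 = 314.2 rad/s.
Step 2 — Component impedances:
  Z1: Z = 1/(jωC) = -j/(ω·C) = 0 - j8.12e+05 Ω
  Z2: Z = jωL = j·314.2·0.001 = 0 + j0.3142 Ω
  Z3: Z = jωL = j·314.2·0.1 = 0 + j31.42 Ω
Step 3 — With the output port shorted to ground, the output series arm Z2 runs from the junction to ground; the shunt arm Z3 also runs from the junction to ground. They appear in parallel: Z3 || Z2 = 0 + j0.311 Ω.
Step 4 — Series with input arm Z1: Z_in = Z1 + (Z3 || Z2) = 0 - j8.12e+05 Ω = 8.12e+05∠-90.0° Ω.

Z = 0 - j8.12e+05 Ω = 8.12e+05∠-90.0° Ω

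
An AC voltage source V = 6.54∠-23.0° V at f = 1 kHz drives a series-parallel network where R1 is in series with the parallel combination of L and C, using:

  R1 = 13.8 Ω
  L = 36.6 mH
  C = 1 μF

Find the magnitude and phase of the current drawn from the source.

Step 1 — Angular frequency: ω = 2π·f = 2π·1000 = 6283 rad/s.
Step 2 — Component impedances:
  R1: Z = R = 13.8 Ω
  L: Z = jωL = j·6283·0.0366 = 0 + j230 Ω
  C: Z = 1/(jωC) = -j/(ω·C) = 0 - j159.2 Ω
Step 3 — Parallel branch: L || C = 1/(1/L + 1/C) = 0 - j516.9 Ω.
Step 4 — Series with R1: Z_total = R1 + (L || C) = 13.8 - j516.9 Ω = 517.1∠-88.5° Ω.
Step 5 — Source phasor: V = 6.54∠-23.0° V = 6.02 - j2.555 V.
Step 6 — Ohm's law: I = V / Z_total = (6.02 - j2.555) / (13.8 - j516.9) = 0.005251 + j0.01151 A.
Step 7 — Convert to polar: |I| = 0.01265 A, ∠I = 65.5°.

I = 0.01265∠65.5° A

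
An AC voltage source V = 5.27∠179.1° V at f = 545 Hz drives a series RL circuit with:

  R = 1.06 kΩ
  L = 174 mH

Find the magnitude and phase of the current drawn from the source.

Step 1 — Angular frequency: ω = 2π·f = 2π·545 = 3424 rad/s.
Step 2 — Component impedances:
  R: Z = R = 1060 Ω
  L: Z = jωL = j·3424·0.174 = 0 + j595.8 Ω
Step 3 — Series combination: Z_total = R + L = 1060 + j595.8 Ω = 1216∠29.3° Ω.
Step 4 — Source phasor: V = 5.27∠179.1° V = -5.269 + j0.08278 V.
Step 5 — Ohm's law: I = V / Z_total = (-5.269 + j0.08278) / (1060 + j595.8) = -0.003744 + j0.002183 A.
Step 6 — Convert to polar: |I| = 0.004334 A, ∠I = 149.8°.

I = 0.004334∠149.8° A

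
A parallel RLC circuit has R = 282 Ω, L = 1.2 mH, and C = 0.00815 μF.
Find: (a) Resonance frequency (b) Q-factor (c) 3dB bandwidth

Step 1 — Resonance: ω₀ = 1/√(LC) = 1/√(0.0012·8.15e-09) = 3.198e+05 rad/s.
Step 2 — f₀ = ω₀/(2π) = 5.089e+04 Hz.
Step 3 — Parallel Q: Q = R/(ω₀L) = 282/(3.198e+05·0.0012) = 0.7349.
Step 4 — Bandwidth: Δω = ω₀/Q = 4.351e+05 rad/s; BW = Δω/(2π) = 6.925e+04 Hz.

(a) f₀ = 5.089e+04 Hz  (b) Q = 0.7349  (c) BW = 6.925e+04 Hz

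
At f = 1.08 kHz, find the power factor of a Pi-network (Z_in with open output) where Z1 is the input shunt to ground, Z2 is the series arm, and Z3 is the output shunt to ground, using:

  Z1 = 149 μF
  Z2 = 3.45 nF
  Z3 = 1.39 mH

Step 1 — Angular frequency: ω = 2π·f = 2π·1080 = 6786 rad/s.
Step 2 — Component impedances:
  Z1: Z = 1/(jωC) = -j/(ω·C) = 0 - j0.989 Ω
  Z2: Z = 1/(jωC) = -j/(ω·C) = 0 - j4.271e+04 Ω
  Z3: Z = jωL = j·6786·0.00139 = 0 + j9.432 Ω
Step 3 — With open output, the series arm Z2 and the output shunt Z3 appear in series to ground: Z2 + Z3 = 0 - j4.271e+04 Ω.
Step 4 — Parallel with input shunt Z1: Z_in = Z1 || (Z2 + Z3) = 0 - j0.989 Ω = 0.989∠-90.0° Ω.
Step 5 — Power factor: PF = cos(φ) = Re(Z)/|Z| = 0/0.989 = 0.
Step 6 — Type: Im(Z) = -0.989 ⇒ leading (phase φ = -90.0°).

PF = 0 (leading, φ = -90.0°)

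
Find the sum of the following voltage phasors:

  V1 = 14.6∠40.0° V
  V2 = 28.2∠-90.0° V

Step 1 — Convert each phasor to rectangular form:
  V1 = 14.6·(cos(40.0°) + j·sin(40.0°)) = 11.18 + j9.385 V
  V2 = 28.2·(cos(-90.0°) + j·sin(-90.0°)) = 0 - j28.2 V
Step 2 — Sum components: V_total = 11.18 - j18.82 V.
Step 3 — Convert to polar: |V_total| = 21.89 V, ∠V_total = -59.3°.

V_total = 21.89∠-59.3° V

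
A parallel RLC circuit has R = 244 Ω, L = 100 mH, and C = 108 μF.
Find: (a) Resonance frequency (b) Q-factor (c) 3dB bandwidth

Step 1 — Resonance: ω₀ = 1/√(LC) = 1/√(0.1·0.000108) = 304.3 rad/s.
Step 2 — f₀ = ω₀/(2π) = 48.43 Hz.
Step 3 — Parallel Q: Q = R/(ω₀L) = 244/(304.3·0.1) = 8.019.
Step 4 — Bandwidth: Δω = ω₀/Q = 37.95 rad/s; BW = Δω/(2π) = 6.04 Hz.

(a) f₀ = 48.43 Hz  (b) Q = 8.019  (c) BW = 6.04 Hz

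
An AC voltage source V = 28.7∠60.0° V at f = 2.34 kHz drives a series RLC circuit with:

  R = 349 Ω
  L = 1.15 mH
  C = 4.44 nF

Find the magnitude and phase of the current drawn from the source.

Step 1 — Angular frequency: ω = 2π·f = 2π·2340 = 1.47e+04 rad/s.
Step 2 — Component impedances:
  R: Z = R = 349 Ω
  L: Z = jωL = j·1.47e+04·0.00115 = 0 + j16.91 Ω
  C: Z = 1/(jωC) = -j/(ω·C) = 0 - j1.532e+04 Ω
Step 3 — Series combination: Z_total = R + L + C = 349 - j1.53e+04 Ω = 1.531e+04∠-88.7° Ω.
Step 4 — Source phasor: V = 28.7∠60.0° V = 14.35 + j24.85 V.
Step 5 — Ohm's law: I = V / Z_total = (14.35 + j24.85) / (349 - j1.53e+04) = -0.001602 + j0.0009743 A.
Step 6 — Convert to polar: |I| = 0.001875 A, ∠I = 148.7°.

I = 0.001875∠148.7° A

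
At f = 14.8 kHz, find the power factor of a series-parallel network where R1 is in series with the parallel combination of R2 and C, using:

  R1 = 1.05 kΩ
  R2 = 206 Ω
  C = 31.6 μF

Step 1 — Angular frequency: ω = 2π·f = 2π·1.48e+04 = 9.299e+04 rad/s.
Step 2 — Component impedances:
  R1: Z = R = 1050 Ω
  R2: Z = R = 206 Ω
  C: Z = 1/(jωC) = -j/(ω·C) = 0 - j0.3403 Ω
Step 3 — Parallel branch: R2 || C = 1/(1/R2 + 1/C) = 0.0005622 - j0.3403 Ω.
Step 4 — Series with R1: Z_total = R1 + (R2 || C) = 1050 - j0.3403 Ω = 1050∠-0.0° Ω.
Step 5 — Power factor: PF = cos(φ) = Re(Z)/|Z| = 1050/1050 = 1.
Step 6 — Type: Im(Z) = -0.3403 ⇒ leading (phase φ = -0.0°).

PF = 1 (leading, φ = -0.0°)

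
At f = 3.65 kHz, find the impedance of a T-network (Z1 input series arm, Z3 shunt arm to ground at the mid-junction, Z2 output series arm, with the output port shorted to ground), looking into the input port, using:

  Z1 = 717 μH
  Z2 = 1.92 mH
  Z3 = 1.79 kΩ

Step 1 — Angular frequency: ω = 2π·f = 2π·3650 = 2.293e+04 rad/s.
Step 2 — Component impedances:
  Z1: Z = jωL = j·2.293e+04·0.000717 = 0 + j16.44 Ω
  Z2: Z = jωL = j·2.293e+04·0.00192 = 0 + j44.03 Ω
  Z3: Z = R = 1790 Ω
Step 3 — With the output port shorted to ground, the output series arm Z2 runs from the junction to ground; the shunt arm Z3 also runs from the junction to ground. They appear in parallel: Z3 || Z2 = 1.083 + j44.01 Ω.
Step 4 — Series with input arm Z1: Z_in = Z1 + (Z3 || Z2) = 1.083 + j60.45 Ω = 60.46∠89.0° Ω.

Z = 1.083 + j60.45 Ω = 60.46∠89.0° Ω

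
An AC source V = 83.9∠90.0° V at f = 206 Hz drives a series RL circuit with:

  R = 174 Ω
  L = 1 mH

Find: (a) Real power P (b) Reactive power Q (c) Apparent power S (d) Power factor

Step 1 — Angular frequency: ω = 2π·f = 2π·206 = 1294 rad/s.
Step 2 — Component impedances:
  R: Z = R = 174 Ω
  L: Z = jωL = j·1294·0.001 = 0 + j1.294 Ω
Step 3 — Series combination: Z_total = R + L = 174 + j1.294 Ω = 174∠0.4° Ω.
Step 4 — Source phasor: V = 83.9∠90.0° V = 0 + j83.9 V.
Step 5 — Current: I = V / Z = 0.003587 + j0.4822 A = 0.4822∠89.6° A.
Step 6 — Complex power: S = V·I* = 40.45 + j0.3009 VA.
Step 7 — Real power: P = Re(S) = 40.45 W.
Step 8 — Reactive power: Q = Im(S) = 0.3009 VAR.
Step 9 — Apparent power: |S| = 40.45 VA.
Step 10 — Power factor: PF = P/|S| = 1 (lagging).

(a) P = 40.45 W  (b) Q = 0.3009 VAR  (c) S = 40.45 VA  (d) PF = 1 (lagging)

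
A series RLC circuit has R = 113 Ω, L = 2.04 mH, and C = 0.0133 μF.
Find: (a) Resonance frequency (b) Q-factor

Step 1 — Resonance condition Im(Z)=0 gives ω₀ = 1/√(LC).
Step 2 — ω₀ = 1/√(0.00204·1.33e-08) = 1.92e+05 rad/s.
Step 3 — f₀ = ω₀/(2π) = 3.055e+04 Hz.
Step 4 — Series Q: Q = ω₀L/R = 1.92e+05·0.00204/113 = 3.466.

(a) f₀ = 3.055e+04 Hz  (b) Q = 3.466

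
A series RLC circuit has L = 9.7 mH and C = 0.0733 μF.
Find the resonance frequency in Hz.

Step 1 — Resonance condition Im(Z)=0 gives ω₀ = 1/√(LC).
Step 2 — ω₀ = 1/√(0.0097·7.33e-08) = 3.75e+04 rad/s.
Step 3 — f₀ = ω₀/(2π) = 5969 Hz.

f₀ = 5969 Hz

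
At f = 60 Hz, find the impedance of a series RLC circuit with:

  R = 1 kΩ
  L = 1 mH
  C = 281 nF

Step 1 — Angular frequency: ω = 2π·f = 2π·60 = 377 rad/s.
Step 2 — Component impedances:
  R: Z = R = 1000 Ω
  L: Z = jωL = j·377·0.001 = 0 + j0.377 Ω
  C: Z = 1/(jωC) = -j/(ω·C) = 0 - j9440 Ω
Step 3 — Series combination: Z_total = R + L + C = 1000 - j9439 Ω = 9492∠-84.0° Ω.

Z = 1000 - j9439 Ω = 9492∠-84.0° Ω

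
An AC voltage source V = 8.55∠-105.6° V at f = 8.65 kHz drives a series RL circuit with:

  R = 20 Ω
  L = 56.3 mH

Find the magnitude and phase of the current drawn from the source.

Step 1 — Angular frequency: ω = 2π·f = 2π·8650 = 5.435e+04 rad/s.
Step 2 — Component impedances:
  R: Z = R = 20 Ω
  L: Z = jωL = j·5.435e+04·0.0563 = 0 + j3060 Ω
Step 3 — Series combination: Z_total = R + L = 20 + j3060 Ω = 3060∠89.6° Ω.
Step 4 — Source phasor: V = 8.55∠-105.6° V = -2.299 - j8.235 V.
Step 5 — Ohm's law: I = V / Z_total = (-2.299 - j8.235) / (20 + j3060) = -0.002696 + j0.0007338 A.
Step 6 — Convert to polar: |I| = 0.002794 A, ∠I = 164.8°.

I = 0.002794∠164.8° A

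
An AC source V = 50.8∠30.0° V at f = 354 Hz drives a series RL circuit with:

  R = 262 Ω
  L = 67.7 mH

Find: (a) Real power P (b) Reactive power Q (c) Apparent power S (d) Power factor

Step 1 — Angular frequency: ω = 2π·f = 2π·354 = 2224 rad/s.
Step 2 — Component impedances:
  R: Z = R = 262 Ω
  L: Z = jωL = j·2224·0.0677 = 0 + j150.6 Ω
Step 3 — Series combination: Z_total = R + L = 262 + j150.6 Ω = 302.2∠29.9° Ω.
Step 4 — Source phasor: V = 50.8∠30.0° V = 43.99 + j25.4 V.
Step 5 — Current: I = V / Z = 0.1681 + j0.0003296 A = 0.1681∠0.1° A.
Step 6 — Complex power: S = V·I* = 7.404 + j4.255 VA.
Step 7 — Real power: P = Re(S) = 7.404 W.
Step 8 — Reactive power: Q = Im(S) = 4.255 VAR.
Step 9 — Apparent power: |S| = 8.54 VA.
Step 10 — Power factor: PF = P/|S| = 0.867 (lagging).

(a) P = 7.404 W  (b) Q = 4.255 VAR  (c) S = 8.54 VA  (d) PF = 0.867 (lagging)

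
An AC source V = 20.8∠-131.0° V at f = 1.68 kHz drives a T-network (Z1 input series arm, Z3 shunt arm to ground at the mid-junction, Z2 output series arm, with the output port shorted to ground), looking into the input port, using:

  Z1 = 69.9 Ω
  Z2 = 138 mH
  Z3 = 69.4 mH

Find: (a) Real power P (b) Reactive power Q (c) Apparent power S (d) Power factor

Step 1 — Angular frequency: ω = 2π·f = 2π·1680 = 1.056e+04 rad/s.
Step 2 — Component impedances:
  Z1: Z = R = 69.9 Ω
  Z2: Z = jωL = j·1.056e+04·0.138 = 0 + j1457 Ω
  Z3: Z = jωL = j·1.056e+04·0.0694 = 0 + j732.6 Ω
Step 3 — With the output port shorted to ground, the output series arm Z2 runs from the junction to ground; the shunt arm Z3 also runs from the junction to ground. They appear in parallel: Z3 || Z2 = 0 + j487.4 Ω.
Step 4 — Series with input arm Z1: Z_in = Z1 + (Z3 || Z2) = 69.9 + j487.4 Ω = 492.4∠81.8° Ω.
Step 5 — Source phasor: V = 20.8∠-131.0° V = -13.65 - j15.7 V.
Step 6 — Current: I = V / Z = -0.03549 + j0.02291 A = 0.04224∠147.2° A.
Step 7 — Complex power: S = V·I* = 0.1247 + j0.8697 VA.
Step 8 — Real power: P = Re(S) = 0.1247 W.
Step 9 — Reactive power: Q = Im(S) = 0.8697 VAR.
Step 10 — Apparent power: |S| = 0.8786 VA.
Step 11 — Power factor: PF = P/|S| = 0.142 (lagging).

(a) P = 0.1247 W  (b) Q = 0.8697 VAR  (c) S = 0.8786 VA  (d) PF = 0.142 (lagging)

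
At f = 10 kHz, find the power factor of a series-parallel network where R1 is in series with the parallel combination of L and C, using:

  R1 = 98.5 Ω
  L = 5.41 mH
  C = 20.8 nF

Step 1 — Angular frequency: ω = 2π·f = 2π·1e+04 = 6.283e+04 rad/s.
Step 2 — Component impedances:
  R1: Z = R = 98.5 Ω
  L: Z = jωL = j·6.283e+04·0.00541 = 0 + j339.9 Ω
  C: Z = 1/(jωC) = -j/(ω·C) = 0 - j765.2 Ω
Step 3 — Parallel branch: L || C = 1/(1/L + 1/C) = 0 + j611.6 Ω.
Step 4 — Series with R1: Z_total = R1 + (L || C) = 98.5 + j611.6 Ω = 619.5∠80.9° Ω.
Step 5 — Power factor: PF = cos(φ) = Re(Z)/|Z| = 98.5/619.5 = 0.159.
Step 6 — Type: Im(Z) = 611.6 ⇒ lagging (phase φ = 80.9°).

PF = 0.159 (lagging, φ = 80.9°)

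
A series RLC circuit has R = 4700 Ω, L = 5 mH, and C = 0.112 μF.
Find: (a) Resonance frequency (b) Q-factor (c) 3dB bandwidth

Step 1 — Resonance condition Im(Z)=0 gives ω₀ = 1/√(LC).
Step 2 — ω₀ = 1/√(0.005·1.12e-07) = 4.226e+04 rad/s.
Step 3 — f₀ = ω₀/(2π) = 6726 Hz.
Step 4 — Series Q: Q = ω₀L/R = 4.226e+04·0.005/4700 = 0.04496.
Step 5 — 3dB bandwidth: Δω = ω₀/Q = 9.4e+05 rad/s; BW = Δω/(2π) = 1.496e+05 Hz.

(a) f₀ = 6726 Hz  (b) Q = 0.04496  (c) BW = 1.496e+05 Hz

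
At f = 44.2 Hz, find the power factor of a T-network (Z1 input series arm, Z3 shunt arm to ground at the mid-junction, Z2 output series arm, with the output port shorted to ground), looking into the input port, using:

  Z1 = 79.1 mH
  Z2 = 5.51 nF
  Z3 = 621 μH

Step 1 — Angular frequency: ω = 2π·f = 2π·44.2 = 277.7 rad/s.
Step 2 — Component impedances:
  Z1: Z = jωL = j·277.7·0.0791 = 0 + j21.97 Ω
  Z2: Z = 1/(jωC) = -j/(ω·C) = 0 - j6.535e+05 Ω
  Z3: Z = jωL = j·277.7·0.000621 = 0 + j0.1725 Ω
Step 3 — With the output port shorted to ground, the output series arm Z2 runs from the junction to ground; the shunt arm Z3 also runs from the junction to ground. They appear in parallel: Z3 || Z2 = 0 + j0.1725 Ω.
Step 4 — Series with input arm Z1: Z_in = Z1 + (Z3 || Z2) = 0 + j22.14 Ω = 22.14∠90.0° Ω.
Step 5 — Power factor: PF = cos(φ) = Re(Z)/|Z| = 0/22.14 = 0.
Step 6 — Type: Im(Z) = 22.14 ⇒ lagging (phase φ = 90.0°).

PF = 0 (lagging, φ = 90.0°)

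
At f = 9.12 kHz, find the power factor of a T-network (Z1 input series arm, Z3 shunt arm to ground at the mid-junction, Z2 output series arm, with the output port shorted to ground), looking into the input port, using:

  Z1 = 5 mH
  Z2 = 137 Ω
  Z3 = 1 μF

Step 1 — Angular frequency: ω = 2π·f = 2π·9120 = 5.73e+04 rad/s.
Step 2 — Component impedances:
  Z1: Z = jωL = j·5.73e+04·0.005 = 0 + j286.5 Ω
  Z2: Z = R = 137 Ω
  Z3: Z = 1/(jωC) = -j/(ω·C) = 0 - j17.45 Ω
Step 3 — With the output port shorted to ground, the output series arm Z2 runs from the junction to ground; the shunt arm Z3 also runs from the junction to ground. They appear in parallel: Z3 || Z2 = 2.187 - j17.17 Ω.
Step 4 — Series with input arm Z1: Z_in = Z1 + (Z3 || Z2) = 2.187 + j269.3 Ω = 269.3∠89.5° Ω.
Step 5 — Power factor: PF = cos(φ) = Re(Z)/|Z| = 2.187/269.3 = 0.008121.
Step 6 — Type: Im(Z) = 269.3 ⇒ lagging (phase φ = 89.5°).

PF = 0.008121 (lagging, φ = 89.5°)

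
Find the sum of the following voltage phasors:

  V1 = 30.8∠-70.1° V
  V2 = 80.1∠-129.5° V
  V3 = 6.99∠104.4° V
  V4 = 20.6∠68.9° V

Step 1 — Convert each phasor to rectangular form:
  V1 = 30.8·(cos(-70.1°) + j·sin(-70.1°)) = 10.48 - j28.96 V
  V2 = 80.1·(cos(-129.5°) + j·sin(-129.5°)) = -50.95 - j61.81 V
  V3 = 6.99·(cos(104.4°) + j·sin(104.4°)) = -1.738 + j6.77 V
  V4 = 20.6·(cos(68.9°) + j·sin(68.9°)) = 7.416 + j19.22 V
Step 2 — Sum components: V_total = -34.79 - j64.78 V.
Step 3 — Convert to polar: |V_total| = 73.53 V, ∠V_total = -118.2°.

V_total = 73.53∠-118.2° V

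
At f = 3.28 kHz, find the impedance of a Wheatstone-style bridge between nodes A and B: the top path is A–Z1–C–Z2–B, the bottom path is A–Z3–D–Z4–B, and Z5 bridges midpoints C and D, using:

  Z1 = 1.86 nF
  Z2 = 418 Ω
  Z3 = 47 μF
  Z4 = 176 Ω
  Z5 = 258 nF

Step 1 — Angular frequency: ω = 2π·f = 2π·3280 = 2.061e+04 rad/s.
Step 2 — Component impedances:
  Z1: Z = 1/(jωC) = -j/(ω·C) = 0 - j2.609e+04 Ω
  Z2: Z = R = 418 Ω
  Z3: Z = 1/(jωC) = -j/(ω·C) = 0 - j1.032 Ω
  Z4: Z = R = 176 Ω
  Z5: Z = 1/(jωC) = -j/(ω·C) = 0 - j188.1 Ω
Step 3 — Bridge requires nodal analysis (the Z5 bridge couples midpoints C and D, so the two paths cannot be reduced to a simple series/parallel combination). Setting node B to ground and injecting 1 A at node A, the 3-node admittance system at A, C, D solves to V_A = Z_AB = 128.5 - j15.95 Ω = 129.5∠-7.1° Ω.

Z = 128.5 - j15.95 Ω = 129.5∠-7.1° Ω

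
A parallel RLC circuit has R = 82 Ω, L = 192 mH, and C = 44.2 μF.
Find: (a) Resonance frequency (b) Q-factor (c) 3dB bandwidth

Step 1 — Resonance: ω₀ = 1/√(LC) = 1/√(0.192·4.42e-05) = 343.3 rad/s.
Step 2 — f₀ = ω₀/(2π) = 54.63 Hz.
Step 3 — Parallel Q: Q = R/(ω₀L) = 82/(343.3·0.192) = 1.244.
Step 4 — Bandwidth: Δω = ω₀/Q = 275.9 rad/s; BW = Δω/(2π) = 43.91 Hz.

(a) f₀ = 54.63 Hz  (b) Q = 1.244  (c) BW = 43.91 Hz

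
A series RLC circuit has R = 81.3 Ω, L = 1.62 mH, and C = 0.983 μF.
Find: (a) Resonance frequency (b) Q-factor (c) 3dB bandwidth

Step 1 — Resonance condition Im(Z)=0 gives ω₀ = 1/√(LC).
Step 2 — ω₀ = 1/√(0.00162·9.83e-07) = 2.506e+04 rad/s.
Step 3 — f₀ = ω₀/(2π) = 3988 Hz.
Step 4 — Series Q: Q = ω₀L/R = 2.506e+04·0.00162/81.3 = 0.4993.
Step 5 — 3dB bandwidth: Δω = ω₀/Q = 5.019e+04 rad/s; BW = Δω/(2π) = 7987 Hz.

(a) f₀ = 3988 Hz  (b) Q = 0.4993  (c) BW = 7987 Hz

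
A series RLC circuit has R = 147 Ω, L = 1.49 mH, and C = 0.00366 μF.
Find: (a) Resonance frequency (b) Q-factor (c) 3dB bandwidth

Step 1 — Resonance: ω₀ = 1/√(LC) = 1/√(0.00149·3.66e-09) = 4.282e+05 rad/s.
Step 2 — f₀ = ω₀/(2π) = 6.815e+04 Hz.
Step 3 — Series Q: Q = ω₀L/R = 4.282e+05·0.00149/147 = 4.34.
Step 4 — Bandwidth: Δω = ω₀/Q = 9.866e+04 rad/s; BW = Δω/(2π) = 1.57e+04 Hz.

(a) f₀ = 6.815e+04 Hz  (b) Q = 4.34  (c) BW = 1.57e+04 Hz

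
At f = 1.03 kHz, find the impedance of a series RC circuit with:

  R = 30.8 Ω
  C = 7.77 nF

Step 1 — Angular frequency: ω = 2π·f = 2π·1030 = 6472 rad/s.
Step 2 — Component impedances:
  R: Z = R = 30.8 Ω
  C: Z = 1/(jωC) = -j/(ω·C) = 0 - j1.989e+04 Ω
Step 3 — Series combination: Z_total = R + C = 30.8 - j1.989e+04 Ω = 1.989e+04∠-89.9° Ω.

Z = 30.8 - j1.989e+04 Ω = 1.989e+04∠-89.9° Ω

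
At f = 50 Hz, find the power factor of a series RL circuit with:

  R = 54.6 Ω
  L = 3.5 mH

Step 1 — Angular frequency: ω = 2π·f = 2π·50 = 314.2 rad/s.
Step 2 — Component impedances:
  R: Z = R = 54.6 Ω
  L: Z = jωL = j·314.2·0.0035 = 0 + j1.1 Ω
Step 3 — Series combination: Z_total = R + L = 54.6 + j1.1 Ω = 54.61∠1.2° Ω.
Step 4 — Power factor: PF = cos(φ) = Re(Z)/|Z| = 54.6/54.61 = 0.9998.
Step 5 — Type: Im(Z) = 1.1 ⇒ lagging (phase φ = 1.2°).

PF = 0.9998 (lagging, φ = 1.2°)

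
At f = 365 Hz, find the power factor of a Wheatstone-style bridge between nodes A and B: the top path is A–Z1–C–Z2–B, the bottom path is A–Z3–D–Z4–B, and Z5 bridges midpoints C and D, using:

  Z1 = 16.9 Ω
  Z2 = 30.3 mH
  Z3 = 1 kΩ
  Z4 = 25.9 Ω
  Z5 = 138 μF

Step 1 — Angular frequency: ω = 2π·f = 2π·365 = 2293 rad/s.
Step 2 — Component impedances:
  Z1: Z = R = 16.9 Ω
  Z2: Z = jωL = j·2293·0.0303 = 0 + j69.49 Ω
  Z3: Z = R = 1000 Ω
  Z4: Z = R = 25.9 Ω
  Z5: Z = 1/(jωC) = -j/(ω·C) = 0 - j3.16 Ω
Step 3 — Bridge requires nodal analysis (the Z5 bridge couples midpoints C and D, so the two paths cannot be reduced to a simple series/parallel combination). Setting node B to ground and injecting 1 A at node A, the 3-node admittance system at A, C, D solves to V_A = Z_AB = 41.25 + j6.422 Ω = 41.75∠8.8° Ω.
Step 4 — Power factor: PF = cos(φ) = Re(Z)/|Z| = 41.254/41.751 = 0.9881.
Step 5 — Type: Im(Z) = 6.422 ⇒ lagging (phase φ = 8.8°).

PF = 0.9881 (lagging, φ = 8.8°)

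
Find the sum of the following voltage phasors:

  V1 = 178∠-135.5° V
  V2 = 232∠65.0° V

Step 1 — Convert each phasor to rectangular form:
  V1 = 178·(cos(-135.5°) + j·sin(-135.5°)) = -127 - j124.8 V
  V2 = 232·(cos(65.0°) + j·sin(65.0°)) = 98.05 + j210.3 V
Step 2 — Sum components: V_total = -28.91 + j85.5 V.
Step 3 — Convert to polar: |V_total| = 90.26 V, ∠V_total = 108.7°.

V_total = 90.26∠108.7° V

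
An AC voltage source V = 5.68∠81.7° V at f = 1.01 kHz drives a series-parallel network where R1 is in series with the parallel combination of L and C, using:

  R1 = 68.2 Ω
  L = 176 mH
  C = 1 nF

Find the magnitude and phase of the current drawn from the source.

Step 1 — Angular frequency: ω = 2π·f = 2π·1010 = 6346 rad/s.
Step 2 — Component impedances:
  R1: Z = R = 68.2 Ω
  L: Z = jωL = j·6346·0.176 = 0 + j1117 Ω
  C: Z = 1/(jωC) = -j/(ω·C) = 0 - j1.576e+05 Ω
Step 3 — Parallel branch: L || C = 1/(1/L + 1/C) = 0 + j1125 Ω.
Step 4 — Series with R1: Z_total = R1 + (L || C) = 68.2 + j1125 Ω = 1127∠86.5° Ω.
Step 5 — Source phasor: V = 5.68∠81.7° V = 0.8199 + j5.621 V.
Step 6 — Ohm's law: I = V / Z_total = (0.8199 + j5.621) / (68.2 + j1125) = 0.005022 - j0.0004244 A.
Step 7 — Convert to polar: |I| = 0.00504 A, ∠I = -4.8°.

I = 0.00504∠-4.8° A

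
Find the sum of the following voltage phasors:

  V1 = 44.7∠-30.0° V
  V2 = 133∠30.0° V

Step 1 — Convert each phasor to rectangular form:
  V1 = 44.7·(cos(-30.0°) + j·sin(-30.0°)) = 38.71 - j22.35 V
  V2 = 133·(cos(30.0°) + j·sin(30.0°)) = 115.2 + j66.5 V
Step 2 — Sum components: V_total = 153.9 + j44.15 V.
Step 3 — Convert to polar: |V_total| = 160.1 V, ∠V_total = 16.0°.

V_total = 160.1∠16.0° V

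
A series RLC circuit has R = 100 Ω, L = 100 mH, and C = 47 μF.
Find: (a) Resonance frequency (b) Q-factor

Step 1 — Resonance condition Im(Z)=0 gives ω₀ = 1/√(LC).
Step 2 — ω₀ = 1/√(0.1·4.7e-05) = 461.3 rad/s.
Step 3 — f₀ = ω₀/(2π) = 73.41 Hz.
Step 4 — Series Q: Q = ω₀L/R = 461.3·0.1/100 = 0.4613.

(a) f₀ = 73.41 Hz  (b) Q = 0.4613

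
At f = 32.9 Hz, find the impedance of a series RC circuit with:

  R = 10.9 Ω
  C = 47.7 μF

Step 1 — Angular frequency: ω = 2π·f = 2π·32.9 = 206.7 rad/s.
Step 2 — Component impedances:
  R: Z = R = 10.9 Ω
  C: Z = 1/(jωC) = -j/(ω·C) = 0 - j101.4 Ω
Step 3 — Series combination: Z_total = R + C = 10.9 - j101.4 Ω = 102∠-83.9° Ω.

Z = 10.9 - j101.4 Ω = 102∠-83.9° Ω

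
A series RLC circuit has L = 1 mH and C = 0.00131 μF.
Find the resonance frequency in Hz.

Step 1 — Resonance condition Im(Z)=0 gives ω₀ = 1/√(LC).
Step 2 — ω₀ = 1/√(0.001·1.31e-09) = 8.737e+05 rad/s.
Step 3 — f₀ = ω₀/(2π) = 1.391e+05 Hz.

f₀ = 1.391e+05 Hz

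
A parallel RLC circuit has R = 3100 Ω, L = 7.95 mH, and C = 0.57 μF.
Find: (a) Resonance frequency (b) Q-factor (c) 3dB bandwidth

Step 1 — Resonance: ω₀ = 1/√(LC) = 1/√(0.00795·5.7e-07) = 1.486e+04 rad/s.
Step 2 — f₀ = ω₀/(2π) = 2364 Hz.
Step 3 — Parallel Q: Q = R/(ω₀L) = 3100/(1.486e+04·0.00795) = 26.25.
Step 4 — Bandwidth: Δω = ω₀/Q = 565.9 rad/s; BW = Δω/(2π) = 90.07 Hz.

(a) f₀ = 2364 Hz  (b) Q = 26.25  (c) BW = 90.07 Hz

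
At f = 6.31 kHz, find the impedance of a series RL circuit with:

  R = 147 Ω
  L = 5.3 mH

Step 1 — Angular frequency: ω = 2π·f = 2π·6310 = 3.965e+04 rad/s.
Step 2 — Component impedances:
  R: Z = R = 147 Ω
  L: Z = jωL = j·3.965e+04·0.0053 = 0 + j210.1 Ω
Step 3 — Series combination: Z_total = R + L = 147 + j210.1 Ω = 256.4∠55.0° Ω.

Z = 147 + j210.1 Ω = 256.4∠55.0° Ω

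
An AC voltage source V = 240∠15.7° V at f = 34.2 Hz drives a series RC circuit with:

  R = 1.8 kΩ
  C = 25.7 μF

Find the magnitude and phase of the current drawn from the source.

Step 1 — Angular frequency: ω = 2π·f = 2π·34.2 = 214.9 rad/s.
Step 2 — Component impedances:
  R: Z = R = 1800 Ω
  C: Z = 1/(jωC) = -j/(ω·C) = 0 - j181.1 Ω
Step 3 — Series combination: Z_total = R + C = 1800 - j181.1 Ω = 1809∠-5.7° Ω.
Step 4 — Source phasor: V = 240∠15.7° V = 231 + j64.94 V.
Step 5 — Ohm's law: I = V / Z_total = (231 + j64.94) / (1800 - j181.1) = 0.1235 + j0.0485 A.
Step 6 — Convert to polar: |I| = 0.1327 A, ∠I = 21.4°.

I = 0.1327∠21.4° A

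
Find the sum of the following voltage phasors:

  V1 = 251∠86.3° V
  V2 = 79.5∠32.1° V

Step 1 — Convert each phasor to rectangular form:
  V1 = 251·(cos(86.3°) + j·sin(86.3°)) = 16.2 + j250.5 V
  V2 = 79.5·(cos(32.1°) + j·sin(32.1°)) = 67.35 + j42.25 V
Step 2 — Sum components: V_total = 83.54 + j292.7 V.
Step 3 — Convert to polar: |V_total| = 304.4 V, ∠V_total = 74.1°.

V_total = 304.4∠74.1° V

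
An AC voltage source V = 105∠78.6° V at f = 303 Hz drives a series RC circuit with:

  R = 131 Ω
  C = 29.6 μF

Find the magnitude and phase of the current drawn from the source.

Step 1 — Angular frequency: ω = 2π·f = 2π·303 = 1904 rad/s.
Step 2 — Component impedances:
  R: Z = R = 131 Ω
  C: Z = 1/(jωC) = -j/(ω·C) = 0 - j17.75 Ω
Step 3 — Series combination: Z_total = R + C = 131 - j17.75 Ω = 132.2∠-7.7° Ω.
Step 4 — Source phasor: V = 105∠78.6° V = 20.75 + j102.9 V.
Step 5 — Ohm's law: I = V / Z_total = (20.75 + j102.9) / (131 - j17.75) = 0.05106 + j0.7926 A.
Step 6 — Convert to polar: |I| = 0.7943 A, ∠I = 86.3°.

I = 0.7943∠86.3° A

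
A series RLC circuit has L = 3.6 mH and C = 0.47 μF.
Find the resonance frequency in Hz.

Step 1 — Resonance condition Im(Z)=0 gives ω₀ = 1/√(LC).
Step 2 — ω₀ = 1/√(0.0036·4.7e-07) = 2.431e+04 rad/s.
Step 3 — f₀ = ω₀/(2π) = 3869 Hz.

f₀ = 3869 Hz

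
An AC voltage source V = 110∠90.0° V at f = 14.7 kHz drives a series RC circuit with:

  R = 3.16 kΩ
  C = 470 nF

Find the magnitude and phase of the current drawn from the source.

Step 1 — Angular frequency: ω = 2π·f = 2π·1.47e+04 = 9.236e+04 rad/s.
Step 2 — Component impedances:
  R: Z = R = 3160 Ω
  C: Z = 1/(jωC) = -j/(ω·C) = 0 - j23.04 Ω
Step 3 — Series combination: Z_total = R + C = 3160 - j23.04 Ω = 3160∠-0.4° Ω.
Step 4 — Source phasor: V = 110∠90.0° V = 0 + j110 V.
Step 5 — Ohm's law: I = V / Z_total = (0 + j110) / (3160 - j23.04) = -0.0002537 + j0.03481 A.
Step 6 — Convert to polar: |I| = 0.03481 A, ∠I = 90.4°.

I = 0.03481∠90.4° A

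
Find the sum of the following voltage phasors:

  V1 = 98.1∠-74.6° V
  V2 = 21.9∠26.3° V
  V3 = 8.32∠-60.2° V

Step 1 — Convert each phasor to rectangular form:
  V1 = 98.1·(cos(-74.6°) + j·sin(-74.6°)) = 26.05 - j94.58 V
  V2 = 21.9·(cos(26.3°) + j·sin(26.3°)) = 19.63 + j9.703 V
  V3 = 8.32·(cos(-60.2°) + j·sin(-60.2°)) = 4.135 - j7.22 V
Step 2 — Sum components: V_total = 49.82 - j92.09 V.
Step 3 — Convert to polar: |V_total| = 104.7 V, ∠V_total = -61.6°.

V_total = 104.7∠-61.6° V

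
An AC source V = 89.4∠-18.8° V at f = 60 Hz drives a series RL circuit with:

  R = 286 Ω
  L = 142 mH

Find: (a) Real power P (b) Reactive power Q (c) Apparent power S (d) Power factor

Step 1 — Angular frequency: ω = 2π·f = 2π·60 = 377 rad/s.
Step 2 — Component impedances:
  R: Z = R = 286 Ω
  L: Z = jωL = j·377·0.142 = 0 + j53.53 Ω
Step 3 — Series combination: Z_total = R + L = 286 + j53.53 Ω = 291∠10.6° Ω.
Step 4 — Source phasor: V = 89.4∠-18.8° V = 84.63 - j28.81 V.
Step 5 — Current: I = V / Z = 0.2677 - j0.1508 A = 0.3073∠-29.4° A.
Step 6 — Complex power: S = V·I* = 27 + j5.054 VA.
Step 7 — Real power: P = Re(S) = 27 W.
Step 8 — Reactive power: Q = Im(S) = 5.054 VAR.
Step 9 — Apparent power: |S| = 27.47 VA.
Step 10 — Power factor: PF = P/|S| = 0.9829 (lagging).

(a) P = 27 W  (b) Q = 5.054 VAR  (c) S = 27.47 VA  (d) PF = 0.9829 (lagging)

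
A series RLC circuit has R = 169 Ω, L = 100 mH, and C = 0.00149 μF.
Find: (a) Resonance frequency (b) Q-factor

Step 1 — Resonance condition Im(Z)=0 gives ω₀ = 1/√(LC).
Step 2 — ω₀ = 1/√(0.1·1.49e-09) = 8.192e+04 rad/s.
Step 3 — f₀ = ω₀/(2π) = 1.304e+04 Hz.
Step 4 — Series Q: Q = ω₀L/R = 8.192e+04·0.1/169 = 48.48.

(a) f₀ = 1.304e+04 Hz  (b) Q = 48.48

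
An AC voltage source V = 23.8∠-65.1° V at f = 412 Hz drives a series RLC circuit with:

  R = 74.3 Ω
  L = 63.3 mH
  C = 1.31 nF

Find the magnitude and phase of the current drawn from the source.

Step 1 — Angular frequency: ω = 2π·f = 2π·412 = 2589 rad/s.
Step 2 — Component impedances:
  R: Z = R = 74.3 Ω
  L: Z = jωL = j·2589·0.0633 = 0 + j163.9 Ω
  C: Z = 1/(jωC) = -j/(ω·C) = 0 - j2.949e+05 Ω
Step 3 — Series combination: Z_total = R + L + C = 74.3 - j2.947e+05 Ω = 2.947e+05∠-90.0° Ω.
Step 4 — Source phasor: V = 23.8∠-65.1° V = 10.02 - j21.59 V.
Step 5 — Ohm's law: I = V / Z_total = (10.02 - j21.59) / (74.3 - j2.947e+05) = 7.326e-05 + j3.398e-05 A.
Step 6 — Convert to polar: |I| = 8.075e-05 A, ∠I = 24.9°.

I = 8.075e-05∠24.9° A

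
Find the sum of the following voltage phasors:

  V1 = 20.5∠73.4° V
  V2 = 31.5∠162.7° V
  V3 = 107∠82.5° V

Step 1 — Convert each phasor to rectangular form:
  V1 = 20.5·(cos(73.4°) + j·sin(73.4°)) = 5.857 + j19.65 V
  V2 = 31.5·(cos(162.7°) + j·sin(162.7°)) = -30.07 + j9.367 V
  V3 = 107·(cos(82.5°) + j·sin(82.5°)) = 13.97 + j106.1 V
Step 2 — Sum components: V_total = -10.25 + j135.1 V.
Step 3 — Convert to polar: |V_total| = 135.5 V, ∠V_total = 94.3°.

V_total = 135.5∠94.3° V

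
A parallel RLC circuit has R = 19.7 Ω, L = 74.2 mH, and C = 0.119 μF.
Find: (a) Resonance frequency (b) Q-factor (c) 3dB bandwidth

Step 1 — Resonance: ω₀ = 1/√(LC) = 1/√(0.0742·1.19e-07) = 1.064e+04 rad/s.
Step 2 — f₀ = ω₀/(2π) = 1694 Hz.
Step 3 — Parallel Q: Q = R/(ω₀L) = 19.7/(1.064e+04·0.0742) = 0.02495.
Step 4 — Bandwidth: Δω = ω₀/Q = 4.266e+05 rad/s; BW = Δω/(2π) = 6.789e+04 Hz.

(a) f₀ = 1694 Hz  (b) Q = 0.02495  (c) BW = 6.789e+04 Hz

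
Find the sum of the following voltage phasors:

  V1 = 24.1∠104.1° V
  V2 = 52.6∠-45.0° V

Step 1 — Convert each phasor to rectangular form:
  V1 = 24.1·(cos(104.1°) + j·sin(104.1°)) = -5.871 + j23.37 V
  V2 = 52.6·(cos(-45.0°) + j·sin(-45.0°)) = 37.19 - j37.19 V
Step 2 — Sum components: V_total = 31.32 - j13.82 V.
Step 3 — Convert to polar: |V_total| = 34.24 V, ∠V_total = -23.8°.

V_total = 34.24∠-23.8° V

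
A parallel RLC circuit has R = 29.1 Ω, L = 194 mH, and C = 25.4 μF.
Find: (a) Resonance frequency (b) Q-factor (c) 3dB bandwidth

Step 1 — Resonance: ω₀ = 1/√(LC) = 1/√(0.194·2.54e-05) = 450.5 rad/s.
Step 2 — f₀ = ω₀/(2π) = 71.7 Hz.
Step 3 — Parallel Q: Q = R/(ω₀L) = 29.1/(450.5·0.194) = 0.333.
Step 4 — Bandwidth: Δω = ω₀/Q = 1353 rad/s; BW = Δω/(2π) = 215.3 Hz.

(a) f₀ = 71.7 Hz  (b) Q = 0.333  (c) BW = 215.3 Hz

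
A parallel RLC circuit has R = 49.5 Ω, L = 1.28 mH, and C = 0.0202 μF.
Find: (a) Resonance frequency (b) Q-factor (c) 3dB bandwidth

Step 1 — Resonance: ω₀ = 1/√(LC) = 1/√(0.00128·2.02e-08) = 1.967e+05 rad/s.
Step 2 — f₀ = ω₀/(2π) = 3.13e+04 Hz.
Step 3 — Parallel Q: Q = R/(ω₀L) = 49.5/(1.967e+05·0.00128) = 0.1966.
Step 4 — Bandwidth: Δω = ω₀/Q = 1e+06 rad/s; BW = Δω/(2π) = 1.592e+05 Hz.

(a) f₀ = 3.13e+04 Hz  (b) Q = 0.1966  (c) BW = 1.592e+05 Hz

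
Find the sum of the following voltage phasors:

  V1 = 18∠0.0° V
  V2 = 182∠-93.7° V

Step 1 — Convert each phasor to rectangular form:
  V1 = 18·(cos(0.0°) + j·sin(0.0°)) = 18 V
  V2 = 182·(cos(-93.7°) + j·sin(-93.7°)) = -11.74 - j181.6 V
Step 2 — Sum components: V_total = 6.255 - j181.6 V.
Step 3 — Convert to polar: |V_total| = 181.7 V, ∠V_total = -88.0°.

V_total = 181.7∠-88.0° V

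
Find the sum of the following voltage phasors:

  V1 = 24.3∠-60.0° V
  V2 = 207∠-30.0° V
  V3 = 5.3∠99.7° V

Step 1 — Convert each phasor to rectangular form:
  V1 = 24.3·(cos(-60.0°) + j·sin(-60.0°)) = 12.15 - j21.04 V
  V2 = 207·(cos(-30.0°) + j·sin(-30.0°)) = 179.3 - j103.5 V
  V3 = 5.3·(cos(99.7°) + j·sin(99.7°)) = -0.893 + j5.224 V
Step 2 — Sum components: V_total = 190.5 - j119.3 V.
Step 3 — Convert to polar: |V_total| = 224.8 V, ∠V_total = -32.1°.

V_total = 224.8∠-32.1° V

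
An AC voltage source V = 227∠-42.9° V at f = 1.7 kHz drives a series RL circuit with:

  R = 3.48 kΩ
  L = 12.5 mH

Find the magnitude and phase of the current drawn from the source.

Step 1 — Angular frequency: ω = 2π·f = 2π·1700 = 1.068e+04 rad/s.
Step 2 — Component impedances:
  R: Z = R = 3480 Ω
  L: Z = jωL = j·1.068e+04·0.0125 = 0 + j133.5 Ω
Step 3 — Series combination: Z_total = R + L = 3480 + j133.5 Ω = 3483∠2.2° Ω.
Step 4 — Source phasor: V = 227∠-42.9° V = 166.3 - j154.5 V.
Step 5 — Ohm's law: I = V / Z_total = (166.3 - j154.5) / (3480 + j133.5) = 0.04601 - j0.04617 A.
Step 6 — Convert to polar: |I| = 0.06518 A, ∠I = -45.1°.

I = 0.06518∠-45.1° A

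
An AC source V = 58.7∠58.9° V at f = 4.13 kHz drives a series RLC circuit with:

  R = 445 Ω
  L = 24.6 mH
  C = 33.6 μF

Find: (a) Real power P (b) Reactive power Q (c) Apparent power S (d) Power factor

Step 1 — Angular frequency: ω = 2π·f = 2π·4130 = 2.595e+04 rad/s.
Step 2 — Component impedances:
  R: Z = R = 445 Ω
  L: Z = jωL = j·2.595e+04·0.0246 = 0 + j638.4 Ω
  C: Z = 1/(jωC) = -j/(ω·C) = 0 - j1.147 Ω
Step 3 — Series combination: Z_total = R + L + C = 445 + j637.2 Ω = 777.2∠55.1° Ω.
Step 4 — Source phasor: V = 58.7∠58.9° V = 30.32 + j50.26 V.
Step 5 — Current: I = V / Z = 0.07536 + j0.005043 A = 0.07553∠3.8° A.
Step 6 — Complex power: S = V·I* = 2.538 + j3.635 VA.
Step 7 — Real power: P = Re(S) = 2.538 W.
Step 8 — Reactive power: Q = Im(S) = 3.635 VAR.
Step 9 — Apparent power: |S| = 4.433 VA.
Step 10 — Power factor: PF = P/|S| = 0.5726 (lagging).

(a) P = 2.538 W  (b) Q = 3.635 VAR  (c) S = 4.433 VA  (d) PF = 0.5726 (lagging)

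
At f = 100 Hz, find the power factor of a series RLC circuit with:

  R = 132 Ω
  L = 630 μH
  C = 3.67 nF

Step 1 — Angular frequency: ω = 2π·f = 2π·100 = 628.3 rad/s.
Step 2 — Component impedances:
  R: Z = R = 132 Ω
  L: Z = jωL = j·628.3·0.00063 = 0 + j0.3958 Ω
  C: Z = 1/(jωC) = -j/(ω·C) = 0 - j4.337e+05 Ω
Step 3 — Series combination: Z_total = R + L + C = 132 - j4.337e+05 Ω = 4.337e+05∠-90.0° Ω.
Step 4 — Power factor: PF = cos(φ) = Re(Z)/|Z| = 132/4.337e+05 = 0.0003044.
Step 5 — Type: Im(Z) = -4.337e+05 ⇒ leading (phase φ = -90.0°).

PF = 0.0003044 (leading, φ = -90.0°)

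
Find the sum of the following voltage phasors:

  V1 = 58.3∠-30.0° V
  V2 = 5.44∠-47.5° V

Step 1 — Convert each phasor to rectangular form:
  V1 = 58.3·(cos(-30.0°) + j·sin(-30.0°)) = 50.49 - j29.15 V
  V2 = 5.44·(cos(-47.5°) + j·sin(-47.5°)) = 3.675 - j4.011 V
Step 2 — Sum components: V_total = 54.16 - j33.16 V.
Step 3 — Convert to polar: |V_total| = 63.51 V, ∠V_total = -31.5°.

V_total = 63.51∠-31.5° V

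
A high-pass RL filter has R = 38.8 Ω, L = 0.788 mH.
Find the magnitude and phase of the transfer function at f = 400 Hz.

Step 1 — Angular frequency: ω = 2π·400 = 2513 rad/s.
Step 2 — Transfer function: H(jω) = jωL/(R + jωL).
Step 3 — Numerator jωL = j·1.98; denominator R + jωL = 38.8 + j1.98.
Step 4 — H = 0.002599 + j0.05091.
Step 5 — Magnitude: |H| = 0.05098 (-25.9 dB); phase: φ = 87.1°.

|H| = 0.05098 (-25.9 dB), φ = 87.1°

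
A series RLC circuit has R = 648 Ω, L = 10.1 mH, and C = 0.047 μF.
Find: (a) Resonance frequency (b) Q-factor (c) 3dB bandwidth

Step 1 — Resonance: ω₀ = 1/√(LC) = 1/√(0.0101·4.7e-08) = 4.59e+04 rad/s.
Step 2 — f₀ = ω₀/(2π) = 7305 Hz.
Step 3 — Series Q: Q = ω₀L/R = 4.59e+04·0.0101/648 = 0.7154.
Step 4 — Bandwidth: Δω = ω₀/Q = 6.416e+04 rad/s; BW = Δω/(2π) = 1.021e+04 Hz.

(a) f₀ = 7305 Hz  (b) Q = 0.7154  (c) BW = 1.021e+04 Hz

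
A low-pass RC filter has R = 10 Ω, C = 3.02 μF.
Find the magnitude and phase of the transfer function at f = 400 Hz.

Step 1 — Angular frequency: ω = 2π·400 = 2513 rad/s.
Step 2 — Transfer function: H(jω) = 1/(1 + jωRC).
Step 3 — Denominator: 1 + jωRC = 1 + j·2513·10·3.02e-06 = 1 + j0.0759.
Step 4 — H = 0.9943 - j0.07547.
Step 5 — Magnitude: |H| = 0.9971 (-0.0 dB); phase: φ = -4.3°.

|H| = 0.9971 (-0.0 dB), φ = -4.3°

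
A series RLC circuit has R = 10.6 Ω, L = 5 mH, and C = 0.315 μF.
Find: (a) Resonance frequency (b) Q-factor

Step 1 — Resonance condition Im(Z)=0 gives ω₀ = 1/√(LC).
Step 2 — ω₀ = 1/√(0.005·3.15e-07) = 2.52e+04 rad/s.
Step 3 — f₀ = ω₀/(2π) = 4010 Hz.
Step 4 — Series Q: Q = ω₀L/R = 2.52e+04·0.005/10.6 = 11.89.

(a) f₀ = 4010 Hz  (b) Q = 11.89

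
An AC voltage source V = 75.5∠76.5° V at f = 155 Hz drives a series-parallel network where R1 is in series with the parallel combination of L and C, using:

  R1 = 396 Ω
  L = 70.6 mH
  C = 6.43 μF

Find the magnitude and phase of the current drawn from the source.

Step 1 — Angular frequency: ω = 2π·f = 2π·155 = 973.9 rad/s.
Step 2 — Component impedances:
  R1: Z = R = 396 Ω
  L: Z = jωL = j·973.9·0.0706 = 0 + j68.76 Ω
  C: Z = 1/(jωC) = -j/(ω·C) = 0 - j159.7 Ω
Step 3 — Parallel branch: L || C = 1/(1/L + 1/C) = 0 + j120.7 Ω.
Step 4 — Series with R1: Z_total = R1 + (L || C) = 396 + j120.7 Ω = 414∠17.0° Ω.
Step 5 — Source phasor: V = 75.5∠76.5° V = 17.63 + j73.41 V.
Step 6 — Ohm's law: I = V / Z_total = (17.63 + j73.41) / (396 + j120.7) = 0.09244 + j0.1572 A.
Step 7 — Convert to polar: |I| = 0.1824 A, ∠I = 59.5°.

I = 0.1824∠59.5° A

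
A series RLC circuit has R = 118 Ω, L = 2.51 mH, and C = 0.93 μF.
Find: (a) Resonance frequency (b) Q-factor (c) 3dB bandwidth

Step 1 — Resonance: ω₀ = 1/√(LC) = 1/√(0.00251·9.3e-07) = 2.07e+04 rad/s.
Step 2 — f₀ = ω₀/(2π) = 3294 Hz.
Step 3 — Series Q: Q = ω₀L/R = 2.07e+04·0.00251/118 = 0.4403.
Step 4 — Bandwidth: Δω = ω₀/Q = 4.701e+04 rad/s; BW = Δω/(2π) = 7482 Hz.

(a) f₀ = 3294 Hz  (b) Q = 0.4403  (c) BW = 7482 Hz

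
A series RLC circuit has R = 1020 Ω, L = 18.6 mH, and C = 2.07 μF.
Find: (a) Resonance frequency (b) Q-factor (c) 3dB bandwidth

Step 1 — Resonance condition Im(Z)=0 gives ω₀ = 1/√(LC).
Step 2 — ω₀ = 1/√(0.0186·2.07e-06) = 5096 rad/s.
Step 3 — f₀ = ω₀/(2π) = 811.1 Hz.
Step 4 — Series Q: Q = ω₀L/R = 5096·0.0186/1020 = 0.09293.
Step 5 — 3dB bandwidth: Δω = ω₀/Q = 5.484e+04 rad/s; BW = Δω/(2π) = 8728 Hz.

(a) f₀ = 811.1 Hz  (b) Q = 0.09293  (c) BW = 8728 Hz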